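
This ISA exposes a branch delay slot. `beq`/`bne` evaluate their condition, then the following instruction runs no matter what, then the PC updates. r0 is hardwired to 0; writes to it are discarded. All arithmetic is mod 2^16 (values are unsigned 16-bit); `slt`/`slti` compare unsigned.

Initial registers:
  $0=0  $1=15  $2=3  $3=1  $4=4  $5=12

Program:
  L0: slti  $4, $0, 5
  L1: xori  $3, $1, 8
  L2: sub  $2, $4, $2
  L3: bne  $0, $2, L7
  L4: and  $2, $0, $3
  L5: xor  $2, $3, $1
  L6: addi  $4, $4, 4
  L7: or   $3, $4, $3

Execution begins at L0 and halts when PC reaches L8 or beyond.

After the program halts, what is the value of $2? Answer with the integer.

0

  step pc=0: slti  $4, $0, 5  regs=(0,15,3,1,1,12)
  step pc=1: xori  $3, $1, 8  regs=(0,15,3,7,1,12)
  step pc=2: sub  $2, $4, $2  regs=(0,15,65534,7,1,12)
  step pc=3: bne  $0, $2, L7  cond=T  regs=(0,15,65534,7,1,12)
  step pc=4: and  $2, $0, $3  regs=(0,15,0,7,1,12)
  step pc=7: or   $3, $4, $3  regs=(0,15,0,7,1,12)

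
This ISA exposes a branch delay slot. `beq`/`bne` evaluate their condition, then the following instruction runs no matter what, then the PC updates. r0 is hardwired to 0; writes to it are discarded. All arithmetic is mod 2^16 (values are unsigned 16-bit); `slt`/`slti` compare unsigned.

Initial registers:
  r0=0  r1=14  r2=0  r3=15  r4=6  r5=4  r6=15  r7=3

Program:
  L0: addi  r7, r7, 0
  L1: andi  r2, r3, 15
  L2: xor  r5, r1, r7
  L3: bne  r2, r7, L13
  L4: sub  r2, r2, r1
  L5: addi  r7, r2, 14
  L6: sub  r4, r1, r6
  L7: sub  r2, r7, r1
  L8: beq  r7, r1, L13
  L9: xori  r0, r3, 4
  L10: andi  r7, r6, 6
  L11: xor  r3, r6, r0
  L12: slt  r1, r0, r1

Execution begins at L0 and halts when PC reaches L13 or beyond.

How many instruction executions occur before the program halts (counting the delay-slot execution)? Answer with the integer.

5

PC=0  addi  r7, r7, 0        | r0=0 r1=14 r2=0 r3=15 r4=6 r5=4 r6=15 r7=3
PC=1  andi  r2, r3, 15       | r0=0 r1=14 r2=15 r3=15 r4=6 r5=4 r6=15 r7=3
PC=2  xor  r5, r1, r7        | r0=0 r1=14 r2=15 r3=15 r4=6 r5=13 r6=15 r7=3
PC=3  bne  r2, r7, L13       | r0=0 r1=14 r2=15 r3=15 r4=6 r5=13 r6=15 r7=3  [TAKEN]
PC=4  sub  r2, r2, r1        | r0=0 r1=14 r2=1 r3=15 r4=6 r5=13 r6=15 r7=3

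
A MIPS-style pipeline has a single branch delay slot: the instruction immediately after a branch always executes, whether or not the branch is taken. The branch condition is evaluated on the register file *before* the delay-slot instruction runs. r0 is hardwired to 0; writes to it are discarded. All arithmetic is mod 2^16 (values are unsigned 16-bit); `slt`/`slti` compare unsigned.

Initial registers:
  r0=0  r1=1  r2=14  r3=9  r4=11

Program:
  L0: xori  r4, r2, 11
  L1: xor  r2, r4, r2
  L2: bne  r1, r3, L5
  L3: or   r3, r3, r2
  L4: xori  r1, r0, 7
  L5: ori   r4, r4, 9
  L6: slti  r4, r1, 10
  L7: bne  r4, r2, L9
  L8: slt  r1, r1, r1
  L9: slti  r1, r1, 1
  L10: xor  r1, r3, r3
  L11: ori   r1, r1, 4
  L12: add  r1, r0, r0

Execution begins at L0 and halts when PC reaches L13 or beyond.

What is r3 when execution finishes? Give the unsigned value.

  step pc=0: xori  r4, r2, 11  regs=(0,1,14,9,5)
  step pc=1: xor  r2, r4, r2  regs=(0,1,11,9,5)
  step pc=2: bne  r1, r3, L5  cond=T  regs=(0,1,11,9,5)
  step pc=3: or   r3, r3, r2  regs=(0,1,11,11,5)
  step pc=5: ori   r4, r4, 9  regs=(0,1,11,11,13)
  step pc=6: slti  r4, r1, 10  regs=(0,1,11,11,1)
  step pc=7: bne  r4, r2, L9  cond=T  regs=(0,1,11,11,1)
  step pc=8: slt  r1, r1, r1  regs=(0,0,11,11,1)
  step pc=9: slti  r1, r1, 1  regs=(0,1,11,11,1)
  step pc=10: xor  r1, r3, r3  regs=(0,0,11,11,1)
  step pc=11: ori   r1, r1, 4  regs=(0,4,11,11,1)
  step pc=12: add  r1, r0, r0  regs=(0,0,11,11,1)

11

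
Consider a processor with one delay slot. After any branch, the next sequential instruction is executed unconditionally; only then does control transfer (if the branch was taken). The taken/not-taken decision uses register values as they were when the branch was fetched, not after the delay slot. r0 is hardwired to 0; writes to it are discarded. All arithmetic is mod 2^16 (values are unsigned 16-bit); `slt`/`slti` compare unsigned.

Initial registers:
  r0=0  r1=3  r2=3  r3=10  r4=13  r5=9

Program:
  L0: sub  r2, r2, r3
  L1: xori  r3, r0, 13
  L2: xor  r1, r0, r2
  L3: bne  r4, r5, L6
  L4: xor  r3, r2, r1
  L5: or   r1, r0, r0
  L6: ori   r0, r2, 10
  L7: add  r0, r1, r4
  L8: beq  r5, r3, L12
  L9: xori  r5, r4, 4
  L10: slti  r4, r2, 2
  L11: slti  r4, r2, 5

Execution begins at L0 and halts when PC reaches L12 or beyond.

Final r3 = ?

0

#0 sub  r2, r2, r3 ; 0/3/65529/10/13/9
#1 xori  r3, r0, 13 ; 0/3/65529/13/13/9
#2 xor  r1, r0, r2 ; 0/65529/65529/13/13/9
#3 bne  r4, r5, L6 ; 0/65529/65529/13/13/9 ; →target
#4 xor  r3, r2, r1 ; 0/65529/65529/0/13/9
#6 ori   r0, r2, 10 ; 0/65529/65529/0/13/9
#7 add  r0, r1, r4 ; 0/65529/65529/0/13/9
#8 beq  r5, r3, L12 ; 0/65529/65529/0/13/9 ; →fallthru
#9 xori  r5, r4, 4 ; 0/65529/65529/0/13/9
#10 slti  r4, r2, 2 ; 0/65529/65529/0/0/9
#11 slti  r4, r2, 5 ; 0/65529/65529/0/0/9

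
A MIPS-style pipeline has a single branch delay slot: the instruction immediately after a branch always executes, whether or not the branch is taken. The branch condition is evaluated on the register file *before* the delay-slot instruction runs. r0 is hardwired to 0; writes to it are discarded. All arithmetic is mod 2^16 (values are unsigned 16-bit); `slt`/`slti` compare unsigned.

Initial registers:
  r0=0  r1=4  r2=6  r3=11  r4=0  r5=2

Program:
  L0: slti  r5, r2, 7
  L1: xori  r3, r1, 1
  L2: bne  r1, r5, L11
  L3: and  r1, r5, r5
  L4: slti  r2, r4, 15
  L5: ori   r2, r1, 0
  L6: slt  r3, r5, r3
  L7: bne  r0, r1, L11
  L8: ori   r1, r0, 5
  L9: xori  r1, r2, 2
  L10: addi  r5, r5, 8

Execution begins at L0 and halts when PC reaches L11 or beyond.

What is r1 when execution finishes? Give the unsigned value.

1

PC=0  slti  r5, r2, 7        | r0=0 r1=4 r2=6 r3=11 r4=0 r5=1
PC=1  xori  r3, r1, 1        | r0=0 r1=4 r2=6 r3=5 r4=0 r5=1
PC=2  bne  r1, r5, L11       | r0=0 r1=4 r2=6 r3=5 r4=0 r5=1  [TAKEN]
PC=3  and  r1, r5, r5        | r0=0 r1=1 r2=6 r3=5 r4=0 r5=1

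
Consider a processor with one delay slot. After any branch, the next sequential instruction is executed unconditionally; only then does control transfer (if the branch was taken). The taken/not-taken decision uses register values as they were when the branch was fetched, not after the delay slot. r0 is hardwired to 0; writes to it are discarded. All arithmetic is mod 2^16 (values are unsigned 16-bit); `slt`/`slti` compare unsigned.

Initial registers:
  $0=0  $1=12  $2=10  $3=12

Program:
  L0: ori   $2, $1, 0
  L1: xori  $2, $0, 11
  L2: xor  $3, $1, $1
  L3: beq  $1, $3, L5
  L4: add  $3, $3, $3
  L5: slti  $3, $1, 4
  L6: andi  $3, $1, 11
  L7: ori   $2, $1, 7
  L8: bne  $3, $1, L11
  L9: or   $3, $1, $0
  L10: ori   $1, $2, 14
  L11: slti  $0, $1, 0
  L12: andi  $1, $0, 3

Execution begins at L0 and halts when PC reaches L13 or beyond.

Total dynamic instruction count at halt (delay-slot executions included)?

12

  step pc=0: ori   $2, $1, 0  regs=(0,12,12,12)
  step pc=1: xori  $2, $0, 11  regs=(0,12,11,12)
  step pc=2: xor  $3, $1, $1  regs=(0,12,11,0)
  step pc=3: beq  $1, $3, L5  cond=F  regs=(0,12,11,0)
  step pc=4: add  $3, $3, $3  regs=(0,12,11,0)
  step pc=5: slti  $3, $1, 4  regs=(0,12,11,0)
  step pc=6: andi  $3, $1, 11  regs=(0,12,11,8)
  step pc=7: ori   $2, $1, 7  regs=(0,12,15,8)
  step pc=8: bne  $3, $1, L11  cond=T  regs=(0,12,15,8)
  step pc=9: or   $3, $1, $0  regs=(0,12,15,12)
  step pc=11: slti  $0, $1, 0  regs=(0,12,15,12)
  step pc=12: andi  $1, $0, 3  regs=(0,0,15,12)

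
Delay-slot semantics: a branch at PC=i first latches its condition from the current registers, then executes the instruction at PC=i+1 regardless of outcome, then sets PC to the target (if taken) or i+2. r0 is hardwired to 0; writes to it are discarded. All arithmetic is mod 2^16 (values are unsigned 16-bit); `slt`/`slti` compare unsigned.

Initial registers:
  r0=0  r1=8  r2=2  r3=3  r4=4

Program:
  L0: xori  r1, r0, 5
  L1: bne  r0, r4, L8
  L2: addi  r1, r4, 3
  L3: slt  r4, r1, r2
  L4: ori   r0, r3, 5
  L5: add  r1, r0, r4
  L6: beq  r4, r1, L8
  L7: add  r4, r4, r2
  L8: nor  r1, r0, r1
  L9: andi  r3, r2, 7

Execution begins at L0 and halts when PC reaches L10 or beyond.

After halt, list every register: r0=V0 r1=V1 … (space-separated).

PC=0  xori  r1, r0, 5        | r0=0 r1=5 r2=2 r3=3 r4=4
PC=1  bne  r0, r4, L8        | r0=0 r1=5 r2=2 r3=3 r4=4  [TAKEN]
PC=2  addi  r1, r4, 3        | r0=0 r1=7 r2=2 r3=3 r4=4
PC=8  nor  r1, r0, r1        | r0=0 r1=65528 r2=2 r3=3 r4=4
PC=9  andi  r3, r2, 7        | r0=0 r1=65528 r2=2 r3=2 r4=4

r0=0 r1=65528 r2=2 r3=2 r4=4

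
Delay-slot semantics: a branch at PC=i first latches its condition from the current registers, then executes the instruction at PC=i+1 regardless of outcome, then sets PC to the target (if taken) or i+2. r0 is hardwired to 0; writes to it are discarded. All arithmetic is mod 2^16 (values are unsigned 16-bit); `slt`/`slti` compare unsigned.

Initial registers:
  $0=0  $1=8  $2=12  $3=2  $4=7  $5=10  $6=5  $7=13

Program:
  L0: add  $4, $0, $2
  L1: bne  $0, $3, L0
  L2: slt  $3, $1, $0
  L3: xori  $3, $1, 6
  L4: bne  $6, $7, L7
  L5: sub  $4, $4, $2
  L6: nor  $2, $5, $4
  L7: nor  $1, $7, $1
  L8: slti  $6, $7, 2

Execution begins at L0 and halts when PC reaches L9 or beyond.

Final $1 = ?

[0] add  $4, $0, $2  →  {$0:0, $1:8, $2:12, $3:2, $4:12, $5:10, $6:5, $7:13}
[1] bne  $0, $3, L0  →  {$0:0, $1:8, $2:12, $3:2, $4:12, $5:10, $6:5, $7:13}  ⟨branch taken⟩
[2] slt  $3, $1, $0  →  {$0:0, $1:8, $2:12, $3:0, $4:12, $5:10, $6:5, $7:13}
[0] add  $4, $0, $2  →  {$0:0, $1:8, $2:12, $3:0, $4:12, $5:10, $6:5, $7:13}
[1] bne  $0, $3, L0  →  {$0:0, $1:8, $2:12, $3:0, $4:12, $5:10, $6:5, $7:13}  ⟨branch fallthrough⟩
[2] slt  $3, $1, $0  →  {$0:0, $1:8, $2:12, $3:0, $4:12, $5:10, $6:5, $7:13}
[3] xori  $3, $1, 6  →  {$0:0, $1:8, $2:12, $3:14, $4:12, $5:10, $6:5, $7:13}
[4] bne  $6, $7, L7  →  {$0:0, $1:8, $2:12, $3:14, $4:12, $5:10, $6:5, $7:13}  ⟨branch taken⟩
[5] sub  $4, $4, $2  →  {$0:0, $1:8, $2:12, $3:14, $4:0, $5:10, $6:5, $7:13}
[7] nor  $1, $7, $1  →  {$0:0, $1:65522, $2:12, $3:14, $4:0, $5:10, $6:5, $7:13}
[8] slti  $6, $7, 2  →  {$0:0, $1:65522, $2:12, $3:14, $4:0, $5:10, $6:0, $7:13}

65522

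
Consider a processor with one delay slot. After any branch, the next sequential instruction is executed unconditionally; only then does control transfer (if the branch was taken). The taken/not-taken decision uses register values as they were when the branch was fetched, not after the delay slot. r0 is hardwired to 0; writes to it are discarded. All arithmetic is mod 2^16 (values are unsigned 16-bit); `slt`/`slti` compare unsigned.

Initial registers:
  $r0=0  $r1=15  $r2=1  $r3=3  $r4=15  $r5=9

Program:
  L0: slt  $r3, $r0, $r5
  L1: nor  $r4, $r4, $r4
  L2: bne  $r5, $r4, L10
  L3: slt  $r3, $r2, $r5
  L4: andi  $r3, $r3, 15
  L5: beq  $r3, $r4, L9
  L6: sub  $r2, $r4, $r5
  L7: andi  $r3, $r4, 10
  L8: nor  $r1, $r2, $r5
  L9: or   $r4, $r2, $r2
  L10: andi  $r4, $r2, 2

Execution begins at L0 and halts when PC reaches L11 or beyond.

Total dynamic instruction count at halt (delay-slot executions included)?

5

  step pc=0: slt  $r3, $r0, $r5  regs=(0,15,1,1,15,9)
  step pc=1: nor  $r4, $r4, $r4  regs=(0,15,1,1,65520,9)
  step pc=2: bne  $r5, $r4, L10  cond=T  regs=(0,15,1,1,65520,9)
  step pc=3: slt  $r3, $r2, $r5  regs=(0,15,1,1,65520,9)
  step pc=10: andi  $r4, $r2, 2  regs=(0,15,1,1,0,9)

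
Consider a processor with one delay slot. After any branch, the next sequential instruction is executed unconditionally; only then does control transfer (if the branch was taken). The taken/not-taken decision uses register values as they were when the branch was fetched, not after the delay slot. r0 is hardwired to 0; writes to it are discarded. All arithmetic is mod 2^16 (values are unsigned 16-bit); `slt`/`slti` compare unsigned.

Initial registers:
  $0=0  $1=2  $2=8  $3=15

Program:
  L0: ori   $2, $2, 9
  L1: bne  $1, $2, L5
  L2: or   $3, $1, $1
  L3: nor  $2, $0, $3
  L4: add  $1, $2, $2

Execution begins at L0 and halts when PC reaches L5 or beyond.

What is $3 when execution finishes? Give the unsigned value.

PC=0  ori   $2, $2, 9        | $0=0 $1=2 $2=9 $3=15
PC=1  bne  $1, $2, L5        | $0=0 $1=2 $2=9 $3=15  [TAKEN]
PC=2  or   $3, $1, $1        | $0=0 $1=2 $2=9 $3=2

2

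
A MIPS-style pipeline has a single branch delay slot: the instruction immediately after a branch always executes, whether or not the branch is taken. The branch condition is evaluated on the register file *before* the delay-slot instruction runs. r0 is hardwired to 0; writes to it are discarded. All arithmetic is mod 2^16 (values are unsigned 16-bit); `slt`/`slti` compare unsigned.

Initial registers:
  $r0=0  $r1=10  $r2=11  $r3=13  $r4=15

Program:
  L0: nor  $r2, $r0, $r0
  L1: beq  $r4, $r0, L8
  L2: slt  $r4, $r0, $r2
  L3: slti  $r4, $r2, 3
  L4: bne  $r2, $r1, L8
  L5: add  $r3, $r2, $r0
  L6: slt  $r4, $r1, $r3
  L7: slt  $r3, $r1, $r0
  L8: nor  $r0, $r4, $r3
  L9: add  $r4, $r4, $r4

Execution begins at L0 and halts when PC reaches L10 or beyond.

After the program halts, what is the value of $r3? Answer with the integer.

[0] nor  $r2, $r0, $r0  →  {$r0:0, $r1:10, $r2:65535, $r3:13, $r4:15}
[1] beq  $r4, $r0, L8  →  {$r0:0, $r1:10, $r2:65535, $r3:13, $r4:15}  ⟨branch fallthrough⟩
[2] slt  $r4, $r0, $r2  →  {$r0:0, $r1:10, $r2:65535, $r3:13, $r4:1}
[3] slti  $r4, $r2, 3  →  {$r0:0, $r1:10, $r2:65535, $r3:13, $r4:0}
[4] bne  $r2, $r1, L8  →  {$r0:0, $r1:10, $r2:65535, $r3:13, $r4:0}  ⟨branch taken⟩
[5] add  $r3, $r2, $r0  →  {$r0:0, $r1:10, $r2:65535, $r3:65535, $r4:0}
[8] nor  $r0, $r4, $r3  →  {$r0:0, $r1:10, $r2:65535, $r3:65535, $r4:0}
[9] add  $r4, $r4, $r4  →  {$r0:0, $r1:10, $r2:65535, $r3:65535, $r4:0}

65535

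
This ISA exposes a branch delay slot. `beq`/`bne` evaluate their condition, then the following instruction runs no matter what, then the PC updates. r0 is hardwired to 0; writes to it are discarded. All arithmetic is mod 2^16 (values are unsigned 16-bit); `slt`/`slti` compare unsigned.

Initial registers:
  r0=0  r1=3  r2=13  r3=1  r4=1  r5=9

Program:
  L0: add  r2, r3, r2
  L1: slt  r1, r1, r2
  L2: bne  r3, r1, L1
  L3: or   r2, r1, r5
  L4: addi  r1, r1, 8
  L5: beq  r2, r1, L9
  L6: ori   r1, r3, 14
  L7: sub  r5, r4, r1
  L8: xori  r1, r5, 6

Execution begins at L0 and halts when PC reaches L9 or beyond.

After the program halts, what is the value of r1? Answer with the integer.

15

[0] add  r2, r3, r2  →  {r0:0, r1:3, r2:14, r3:1, r4:1, r5:9}
[1] slt  r1, r1, r2  →  {r0:0, r1:1, r2:14, r3:1, r4:1, r5:9}
[2] bne  r3, r1, L1  →  {r0:0, r1:1, r2:14, r3:1, r4:1, r5:9}  ⟨branch fallthrough⟩
[3] or   r2, r1, r5  →  {r0:0, r1:1, r2:9, r3:1, r4:1, r5:9}
[4] addi  r1, r1, 8  →  {r0:0, r1:9, r2:9, r3:1, r4:1, r5:9}
[5] beq  r2, r1, L9  →  {r0:0, r1:9, r2:9, r3:1, r4:1, r5:9}  ⟨branch taken⟩
[6] ori   r1, r3, 14  →  {r0:0, r1:15, r2:9, r3:1, r4:1, r5:9}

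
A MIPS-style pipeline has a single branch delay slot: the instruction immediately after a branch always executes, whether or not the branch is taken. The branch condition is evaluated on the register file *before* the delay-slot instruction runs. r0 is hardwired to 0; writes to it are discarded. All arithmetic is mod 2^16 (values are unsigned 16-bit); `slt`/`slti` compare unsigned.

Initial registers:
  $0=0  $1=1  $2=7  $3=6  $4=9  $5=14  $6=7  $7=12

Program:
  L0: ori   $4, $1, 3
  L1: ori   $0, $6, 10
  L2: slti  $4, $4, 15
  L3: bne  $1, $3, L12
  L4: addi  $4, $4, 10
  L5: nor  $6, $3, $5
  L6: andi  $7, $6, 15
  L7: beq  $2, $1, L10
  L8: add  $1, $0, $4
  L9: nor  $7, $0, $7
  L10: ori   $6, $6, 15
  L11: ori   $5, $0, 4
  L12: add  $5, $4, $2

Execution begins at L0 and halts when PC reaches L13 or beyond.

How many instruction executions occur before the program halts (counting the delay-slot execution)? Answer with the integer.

PC=0  ori   $4, $1, 3        | $0=0 $1=1 $2=7 $3=6 $4=3 $5=14 $6=7 $7=12
PC=1  ori   $0, $6, 10       | $0=0 $1=1 $2=7 $3=6 $4=3 $5=14 $6=7 $7=12
PC=2  slti  $4, $4, 15       | $0=0 $1=1 $2=7 $3=6 $4=1 $5=14 $6=7 $7=12
PC=3  bne  $1, $3, L12       | $0=0 $1=1 $2=7 $3=6 $4=1 $5=14 $6=7 $7=12  [TAKEN]
PC=4  addi  $4, $4, 10       | $0=0 $1=1 $2=7 $3=6 $4=11 $5=14 $6=7 $7=12
PC=12 add  $5, $4, $2        | $0=0 $1=1 $2=7 $3=6 $4=11 $5=18 $6=7 $7=12

6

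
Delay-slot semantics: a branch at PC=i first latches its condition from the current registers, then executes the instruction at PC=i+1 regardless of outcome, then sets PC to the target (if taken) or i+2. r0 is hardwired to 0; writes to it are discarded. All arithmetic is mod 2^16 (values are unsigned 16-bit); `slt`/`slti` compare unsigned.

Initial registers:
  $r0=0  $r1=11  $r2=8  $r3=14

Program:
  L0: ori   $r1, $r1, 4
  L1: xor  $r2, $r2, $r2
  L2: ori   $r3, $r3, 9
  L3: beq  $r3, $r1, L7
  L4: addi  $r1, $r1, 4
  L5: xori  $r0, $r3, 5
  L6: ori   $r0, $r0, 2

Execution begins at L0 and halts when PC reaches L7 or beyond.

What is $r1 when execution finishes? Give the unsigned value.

19

#0 ori   $r1, $r1, 4 ; 0/15/8/14
#1 xor  $r2, $r2, $r2 ; 0/15/0/14
#2 ori   $r3, $r3, 9 ; 0/15/0/15
#3 beq  $r3, $r1, L7 ; 0/15/0/15 ; →target
#4 addi  $r1, $r1, 4 ; 0/19/0/15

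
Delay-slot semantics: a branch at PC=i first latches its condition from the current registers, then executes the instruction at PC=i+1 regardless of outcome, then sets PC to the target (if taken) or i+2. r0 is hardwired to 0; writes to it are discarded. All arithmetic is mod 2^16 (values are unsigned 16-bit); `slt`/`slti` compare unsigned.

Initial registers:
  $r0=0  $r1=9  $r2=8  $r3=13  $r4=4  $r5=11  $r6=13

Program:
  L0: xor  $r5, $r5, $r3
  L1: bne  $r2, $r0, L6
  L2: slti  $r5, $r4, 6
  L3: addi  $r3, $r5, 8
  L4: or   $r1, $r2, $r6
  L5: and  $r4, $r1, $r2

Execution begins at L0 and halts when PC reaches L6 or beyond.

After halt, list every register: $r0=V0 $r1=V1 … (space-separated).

  step pc=0: xor  $r5, $r5, $r3  regs=(0,9,8,13,4,6,13)
  step pc=1: bne  $r2, $r0, L6  cond=T  regs=(0,9,8,13,4,6,13)
  step pc=2: slti  $r5, $r4, 6  regs=(0,9,8,13,4,1,13)

$r0=0 $r1=9 $r2=8 $r3=13 $r4=4 $r5=1 $r6=13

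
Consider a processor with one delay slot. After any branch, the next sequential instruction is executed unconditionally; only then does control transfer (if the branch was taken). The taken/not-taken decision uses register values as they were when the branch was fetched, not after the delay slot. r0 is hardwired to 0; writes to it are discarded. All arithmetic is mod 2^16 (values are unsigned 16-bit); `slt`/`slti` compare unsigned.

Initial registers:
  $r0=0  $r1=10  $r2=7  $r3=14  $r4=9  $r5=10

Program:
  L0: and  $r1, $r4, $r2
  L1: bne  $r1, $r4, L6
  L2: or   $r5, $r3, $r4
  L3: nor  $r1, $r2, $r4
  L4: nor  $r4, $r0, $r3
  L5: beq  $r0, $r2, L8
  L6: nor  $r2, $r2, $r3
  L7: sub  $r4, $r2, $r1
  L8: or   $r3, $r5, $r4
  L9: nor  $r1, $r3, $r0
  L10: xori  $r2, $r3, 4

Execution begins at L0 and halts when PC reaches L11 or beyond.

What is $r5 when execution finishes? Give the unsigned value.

#0 and  $r1, $r4, $r2 ; 0/1/7/14/9/10
#1 bne  $r1, $r4, L6 ; 0/1/7/14/9/10 ; →target
#2 or   $r5, $r3, $r4 ; 0/1/7/14/9/15
#6 nor  $r2, $r2, $r3 ; 0/1/65520/14/9/15
#7 sub  $r4, $r2, $r1 ; 0/1/65520/14/65519/15
#8 or   $r3, $r5, $r4 ; 0/1/65520/65519/65519/15
#9 nor  $r1, $r3, $r0 ; 0/16/65520/65519/65519/15
#10 xori  $r2, $r3, 4 ; 0/16/65515/65519/65519/15

15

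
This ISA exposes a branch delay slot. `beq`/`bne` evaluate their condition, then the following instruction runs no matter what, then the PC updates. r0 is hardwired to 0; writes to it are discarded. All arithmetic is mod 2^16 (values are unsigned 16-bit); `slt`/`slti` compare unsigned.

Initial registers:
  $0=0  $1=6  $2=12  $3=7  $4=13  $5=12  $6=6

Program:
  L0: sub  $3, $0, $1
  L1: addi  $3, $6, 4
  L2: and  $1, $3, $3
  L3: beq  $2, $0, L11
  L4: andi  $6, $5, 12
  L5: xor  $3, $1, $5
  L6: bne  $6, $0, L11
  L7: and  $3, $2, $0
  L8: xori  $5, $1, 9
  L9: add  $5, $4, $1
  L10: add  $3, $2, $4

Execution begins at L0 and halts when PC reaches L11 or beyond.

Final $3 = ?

0

#0 sub  $3, $0, $1 ; 0/6/12/65530/13/12/6
#1 addi  $3, $6, 4 ; 0/6/12/10/13/12/6
#2 and  $1, $3, $3 ; 0/10/12/10/13/12/6
#3 beq  $2, $0, L11 ; 0/10/12/10/13/12/6 ; →fallthru
#4 andi  $6, $5, 12 ; 0/10/12/10/13/12/12
#5 xor  $3, $1, $5 ; 0/10/12/6/13/12/12
#6 bne  $6, $0, L11 ; 0/10/12/6/13/12/12 ; →target
#7 and  $3, $2, $0 ; 0/10/12/0/13/12/12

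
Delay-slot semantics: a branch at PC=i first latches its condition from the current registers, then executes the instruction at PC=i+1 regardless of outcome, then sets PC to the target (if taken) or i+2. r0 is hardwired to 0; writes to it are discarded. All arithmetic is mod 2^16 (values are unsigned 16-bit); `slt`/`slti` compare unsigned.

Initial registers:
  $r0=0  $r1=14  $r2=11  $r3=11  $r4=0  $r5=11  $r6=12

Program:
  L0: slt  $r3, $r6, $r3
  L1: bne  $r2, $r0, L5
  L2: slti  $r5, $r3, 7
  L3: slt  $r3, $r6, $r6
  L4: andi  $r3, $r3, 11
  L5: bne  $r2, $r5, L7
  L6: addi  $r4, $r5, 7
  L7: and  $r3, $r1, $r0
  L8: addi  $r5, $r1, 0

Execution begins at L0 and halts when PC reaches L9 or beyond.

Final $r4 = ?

  step pc=0: slt  $r3, $r6, $r3  regs=(0,14,11,0,0,11,12)
  step pc=1: bne  $r2, $r0, L5  cond=T  regs=(0,14,11,0,0,11,12)
  step pc=2: slti  $r5, $r3, 7  regs=(0,14,11,0,0,1,12)
  step pc=5: bne  $r2, $r5, L7  cond=T  regs=(0,14,11,0,0,1,12)
  step pc=6: addi  $r4, $r5, 7  regs=(0,14,11,0,8,1,12)
  step pc=7: and  $r3, $r1, $r0  regs=(0,14,11,0,8,1,12)
  step pc=8: addi  $r5, $r1, 0  regs=(0,14,11,0,8,14,12)

8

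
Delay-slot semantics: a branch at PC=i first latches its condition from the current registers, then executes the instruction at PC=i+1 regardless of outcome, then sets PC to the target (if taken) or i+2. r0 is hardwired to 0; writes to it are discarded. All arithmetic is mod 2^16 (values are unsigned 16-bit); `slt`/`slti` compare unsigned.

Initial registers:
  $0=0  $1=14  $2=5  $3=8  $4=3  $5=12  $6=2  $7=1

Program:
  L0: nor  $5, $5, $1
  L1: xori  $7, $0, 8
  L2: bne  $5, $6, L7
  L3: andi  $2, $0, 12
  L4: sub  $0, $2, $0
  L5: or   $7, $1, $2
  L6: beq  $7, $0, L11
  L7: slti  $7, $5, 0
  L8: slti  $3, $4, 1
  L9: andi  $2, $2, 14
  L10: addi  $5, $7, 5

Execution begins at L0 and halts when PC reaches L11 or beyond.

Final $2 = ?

0

#0 nor  $5, $5, $1 ; 0/14/5/8/3/65521/2/1
#1 xori  $7, $0, 8 ; 0/14/5/8/3/65521/2/8
#2 bne  $5, $6, L7 ; 0/14/5/8/3/65521/2/8 ; →target
#3 andi  $2, $0, 12 ; 0/14/0/8/3/65521/2/8
#7 slti  $7, $5, 0 ; 0/14/0/8/3/65521/2/0
#8 slti  $3, $4, 1 ; 0/14/0/0/3/65521/2/0
#9 andi  $2, $2, 14 ; 0/14/0/0/3/65521/2/0
#10 addi  $5, $7, 5 ; 0/14/0/0/3/5/2/0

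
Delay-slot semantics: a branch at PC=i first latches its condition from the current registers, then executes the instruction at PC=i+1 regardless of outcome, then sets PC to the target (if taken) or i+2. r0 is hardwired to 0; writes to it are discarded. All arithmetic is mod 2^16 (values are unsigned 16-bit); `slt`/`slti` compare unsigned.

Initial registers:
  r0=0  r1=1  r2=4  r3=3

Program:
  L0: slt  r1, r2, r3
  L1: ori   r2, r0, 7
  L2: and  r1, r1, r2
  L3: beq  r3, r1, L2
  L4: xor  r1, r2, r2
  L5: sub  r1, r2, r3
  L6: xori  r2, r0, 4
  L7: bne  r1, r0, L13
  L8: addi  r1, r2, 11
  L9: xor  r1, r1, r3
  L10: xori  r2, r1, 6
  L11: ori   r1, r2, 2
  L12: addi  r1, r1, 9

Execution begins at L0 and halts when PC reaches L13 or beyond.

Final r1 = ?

15

PC=0  slt  r1, r2, r3        | r0=0 r1=0 r2=4 r3=3
PC=1  ori   r2, r0, 7        | r0=0 r1=0 r2=7 r3=3
PC=2  and  r1, r1, r2        | r0=0 r1=0 r2=7 r3=3
PC=3  beq  r3, r1, L2        | r0=0 r1=0 r2=7 r3=3  [not taken]
PC=4  xor  r1, r2, r2        | r0=0 r1=0 r2=7 r3=3
PC=5  sub  r1, r2, r3        | r0=0 r1=4 r2=7 r3=3
PC=6  xori  r2, r0, 4        | r0=0 r1=4 r2=4 r3=3
PC=7  bne  r1, r0, L13       | r0=0 r1=4 r2=4 r3=3  [TAKEN]
PC=8  addi  r1, r2, 11       | r0=0 r1=15 r2=4 r3=3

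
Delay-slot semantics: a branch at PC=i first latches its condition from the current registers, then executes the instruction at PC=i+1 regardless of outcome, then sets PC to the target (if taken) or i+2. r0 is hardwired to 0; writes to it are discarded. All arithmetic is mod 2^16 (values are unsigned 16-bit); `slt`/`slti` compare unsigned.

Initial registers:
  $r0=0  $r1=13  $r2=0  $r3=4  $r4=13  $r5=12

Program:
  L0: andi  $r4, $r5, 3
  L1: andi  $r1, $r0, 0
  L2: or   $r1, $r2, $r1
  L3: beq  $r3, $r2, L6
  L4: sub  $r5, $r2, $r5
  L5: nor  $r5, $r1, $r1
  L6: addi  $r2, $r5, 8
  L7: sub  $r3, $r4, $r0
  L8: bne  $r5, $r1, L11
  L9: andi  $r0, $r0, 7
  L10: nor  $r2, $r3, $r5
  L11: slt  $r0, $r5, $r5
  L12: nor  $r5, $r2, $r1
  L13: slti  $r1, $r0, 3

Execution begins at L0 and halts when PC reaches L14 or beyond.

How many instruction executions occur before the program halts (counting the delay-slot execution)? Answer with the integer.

13

[0] andi  $r4, $r5, 3  →  {$r0:0, $r1:13, $r2:0, $r3:4, $r4:0, $r5:12}
[1] andi  $r1, $r0, 0  →  {$r0:0, $r1:0, $r2:0, $r3:4, $r4:0, $r5:12}
[2] or   $r1, $r2, $r1  →  {$r0:0, $r1:0, $r2:0, $r3:4, $r4:0, $r5:12}
[3] beq  $r3, $r2, L6  →  {$r0:0, $r1:0, $r2:0, $r3:4, $r4:0, $r5:12}  ⟨branch fallthrough⟩
[4] sub  $r5, $r2, $r5  →  {$r0:0, $r1:0, $r2:0, $r3:4, $r4:0, $r5:65524}
[5] nor  $r5, $r1, $r1  →  {$r0:0, $r1:0, $r2:0, $r3:4, $r4:0, $r5:65535}
[6] addi  $r2, $r5, 8  →  {$r0:0, $r1:0, $r2:7, $r3:4, $r4:0, $r5:65535}
[7] sub  $r3, $r4, $r0  →  {$r0:0, $r1:0, $r2:7, $r3:0, $r4:0, $r5:65535}
[8] bne  $r5, $r1, L11  →  {$r0:0, $r1:0, $r2:7, $r3:0, $r4:0, $r5:65535}  ⟨branch taken⟩
[9] andi  $r0, $r0, 7  →  {$r0:0, $r1:0, $r2:7, $r3:0, $r4:0, $r5:65535}
[11] slt  $r0, $r5, $r5  →  {$r0:0, $r1:0, $r2:7, $r3:0, $r4:0, $r5:65535}
[12] nor  $r5, $r2, $r1  →  {$r0:0, $r1:0, $r2:7, $r3:0, $r4:0, $r5:65528}
[13] slti  $r1, $r0, 3  →  {$r0:0, $r1:1, $r2:7, $r3:0, $r4:0, $r5:65528}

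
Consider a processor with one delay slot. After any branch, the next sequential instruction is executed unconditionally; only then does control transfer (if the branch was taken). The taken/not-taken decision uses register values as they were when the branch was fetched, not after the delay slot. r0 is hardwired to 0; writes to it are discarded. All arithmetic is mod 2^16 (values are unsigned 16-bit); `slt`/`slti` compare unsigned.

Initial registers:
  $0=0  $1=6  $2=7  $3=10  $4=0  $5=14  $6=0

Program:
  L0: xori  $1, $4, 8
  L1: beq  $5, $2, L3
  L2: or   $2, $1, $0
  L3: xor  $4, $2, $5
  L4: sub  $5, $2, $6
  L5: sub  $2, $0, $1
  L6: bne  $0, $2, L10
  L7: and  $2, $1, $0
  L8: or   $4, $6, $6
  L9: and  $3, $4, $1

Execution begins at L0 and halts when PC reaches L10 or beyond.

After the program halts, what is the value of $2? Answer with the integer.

[0] xori  $1, $4, 8  →  {$0:0, $1:8, $2:7, $3:10, $4:0, $5:14, $6:0}
[1] beq  $5, $2, L3  →  {$0:0, $1:8, $2:7, $3:10, $4:0, $5:14, $6:0}  ⟨branch fallthrough⟩
[2] or   $2, $1, $0  →  {$0:0, $1:8, $2:8, $3:10, $4:0, $5:14, $6:0}
[3] xor  $4, $2, $5  →  {$0:0, $1:8, $2:8, $3:10, $4:6, $5:14, $6:0}
[4] sub  $5, $2, $6  →  {$0:0, $1:8, $2:8, $3:10, $4:6, $5:8, $6:0}
[5] sub  $2, $0, $1  →  {$0:0, $1:8, $2:65528, $3:10, $4:6, $5:8, $6:0}
[6] bne  $0, $2, L10  →  {$0:0, $1:8, $2:65528, $3:10, $4:6, $5:8, $6:0}  ⟨branch taken⟩
[7] and  $2, $1, $0  →  {$0:0, $1:8, $2:0, $3:10, $4:6, $5:8, $6:0}

0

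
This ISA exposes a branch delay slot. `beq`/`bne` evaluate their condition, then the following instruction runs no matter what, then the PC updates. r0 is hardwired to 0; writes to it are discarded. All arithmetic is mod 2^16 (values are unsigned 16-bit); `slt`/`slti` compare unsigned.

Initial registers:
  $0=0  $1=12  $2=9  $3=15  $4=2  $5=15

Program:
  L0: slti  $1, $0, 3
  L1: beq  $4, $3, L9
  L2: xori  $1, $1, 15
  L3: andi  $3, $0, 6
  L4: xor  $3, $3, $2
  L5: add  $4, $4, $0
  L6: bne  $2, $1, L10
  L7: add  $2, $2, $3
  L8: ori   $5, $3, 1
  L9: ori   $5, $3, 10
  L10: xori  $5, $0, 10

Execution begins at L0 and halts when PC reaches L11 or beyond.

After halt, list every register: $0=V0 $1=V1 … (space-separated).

$0=0 $1=14 $2=18 $3=9 $4=2 $5=10

  step pc=0: slti  $1, $0, 3  regs=(0,1,9,15,2,15)
  step pc=1: beq  $4, $3, L9  cond=F  regs=(0,1,9,15,2,15)
  step pc=2: xori  $1, $1, 15  regs=(0,14,9,15,2,15)
  step pc=3: andi  $3, $0, 6  regs=(0,14,9,0,2,15)
  step pc=4: xor  $3, $3, $2  regs=(0,14,9,9,2,15)
  step pc=5: add  $4, $4, $0  regs=(0,14,9,9,2,15)
  step pc=6: bne  $2, $1, L10  cond=T  regs=(0,14,9,9,2,15)
  step pc=7: add  $2, $2, $3  regs=(0,14,18,9,2,15)
  step pc=10: xori  $5, $0, 10  regs=(0,14,18,9,2,10)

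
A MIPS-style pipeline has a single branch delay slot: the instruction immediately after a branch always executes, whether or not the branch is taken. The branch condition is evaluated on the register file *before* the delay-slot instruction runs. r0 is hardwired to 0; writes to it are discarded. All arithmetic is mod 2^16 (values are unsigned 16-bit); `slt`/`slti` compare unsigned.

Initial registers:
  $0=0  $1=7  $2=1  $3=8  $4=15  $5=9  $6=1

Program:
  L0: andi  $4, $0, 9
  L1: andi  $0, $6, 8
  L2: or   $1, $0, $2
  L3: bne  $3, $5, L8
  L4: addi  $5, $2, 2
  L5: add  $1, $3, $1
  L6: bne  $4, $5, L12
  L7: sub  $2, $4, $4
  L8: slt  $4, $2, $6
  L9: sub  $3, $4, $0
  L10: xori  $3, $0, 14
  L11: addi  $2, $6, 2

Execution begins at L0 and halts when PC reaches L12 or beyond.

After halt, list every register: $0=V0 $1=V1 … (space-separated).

[0] andi  $4, $0, 9  →  {$0:0, $1:7, $2:1, $3:8, $4:0, $5:9, $6:1}
[1] andi  $0, $6, 8  →  {$0:0, $1:7, $2:1, $3:8, $4:0, $5:9, $6:1}
[2] or   $1, $0, $2  →  {$0:0, $1:1, $2:1, $3:8, $4:0, $5:9, $6:1}
[3] bne  $3, $5, L8  →  {$0:0, $1:1, $2:1, $3:8, $4:0, $5:9, $6:1}  ⟨branch taken⟩
[4] addi  $5, $2, 2  →  {$0:0, $1:1, $2:1, $3:8, $4:0, $5:3, $6:1}
[8] slt  $4, $2, $6  →  {$0:0, $1:1, $2:1, $3:8, $4:0, $5:3, $6:1}
[9] sub  $3, $4, $0  →  {$0:0, $1:1, $2:1, $3:0, $4:0, $5:3, $6:1}
[10] xori  $3, $0, 14  →  {$0:0, $1:1, $2:1, $3:14, $4:0, $5:3, $6:1}
[11] addi  $2, $6, 2  →  {$0:0, $1:1, $2:3, $3:14, $4:0, $5:3, $6:1}

$0=0 $1=1 $2=3 $3=14 $4=0 $5=3 $6=1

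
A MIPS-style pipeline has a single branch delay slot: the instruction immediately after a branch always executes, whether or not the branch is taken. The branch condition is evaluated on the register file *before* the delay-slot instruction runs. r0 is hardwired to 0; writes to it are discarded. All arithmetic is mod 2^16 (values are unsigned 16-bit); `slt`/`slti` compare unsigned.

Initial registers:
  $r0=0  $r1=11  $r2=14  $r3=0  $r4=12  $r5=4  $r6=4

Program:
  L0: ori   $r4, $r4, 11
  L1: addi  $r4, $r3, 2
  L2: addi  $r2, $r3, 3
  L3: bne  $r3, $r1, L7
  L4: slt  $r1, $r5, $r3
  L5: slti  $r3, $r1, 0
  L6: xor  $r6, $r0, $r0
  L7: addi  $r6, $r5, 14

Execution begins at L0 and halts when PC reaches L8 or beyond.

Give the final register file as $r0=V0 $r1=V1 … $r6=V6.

#0 ori   $r4, $r4, 11 ; 0/11/14/0/15/4/4
#1 addi  $r4, $r3, 2 ; 0/11/14/0/2/4/4
#2 addi  $r2, $r3, 3 ; 0/11/3/0/2/4/4
#3 bne  $r3, $r1, L7 ; 0/11/3/0/2/4/4 ; →target
#4 slt  $r1, $r5, $r3 ; 0/0/3/0/2/4/4
#7 addi  $r6, $r5, 14 ; 0/0/3/0/2/4/18

$r0=0 $r1=0 $r2=3 $r3=0 $r4=2 $r5=4 $r6=18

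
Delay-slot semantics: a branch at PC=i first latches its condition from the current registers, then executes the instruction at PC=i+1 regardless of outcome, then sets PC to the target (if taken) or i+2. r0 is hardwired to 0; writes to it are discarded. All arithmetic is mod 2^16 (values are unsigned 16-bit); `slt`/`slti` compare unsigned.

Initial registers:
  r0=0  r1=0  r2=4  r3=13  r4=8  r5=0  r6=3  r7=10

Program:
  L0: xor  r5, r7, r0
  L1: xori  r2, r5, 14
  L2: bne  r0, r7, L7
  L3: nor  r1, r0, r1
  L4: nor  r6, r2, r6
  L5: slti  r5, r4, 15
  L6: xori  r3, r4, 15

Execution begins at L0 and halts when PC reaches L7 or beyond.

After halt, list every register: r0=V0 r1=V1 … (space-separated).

r0=0 r1=65535 r2=4 r3=13 r4=8 r5=10 r6=3 r7=10

  step pc=0: xor  r5, r7, r0  regs=(0,0,4,13,8,10,3,10)
  step pc=1: xori  r2, r5, 14  regs=(0,0,4,13,8,10,3,10)
  step pc=2: bne  r0, r7, L7  cond=T  regs=(0,0,4,13,8,10,3,10)
  step pc=3: nor  r1, r0, r1  regs=(0,65535,4,13,8,10,3,10)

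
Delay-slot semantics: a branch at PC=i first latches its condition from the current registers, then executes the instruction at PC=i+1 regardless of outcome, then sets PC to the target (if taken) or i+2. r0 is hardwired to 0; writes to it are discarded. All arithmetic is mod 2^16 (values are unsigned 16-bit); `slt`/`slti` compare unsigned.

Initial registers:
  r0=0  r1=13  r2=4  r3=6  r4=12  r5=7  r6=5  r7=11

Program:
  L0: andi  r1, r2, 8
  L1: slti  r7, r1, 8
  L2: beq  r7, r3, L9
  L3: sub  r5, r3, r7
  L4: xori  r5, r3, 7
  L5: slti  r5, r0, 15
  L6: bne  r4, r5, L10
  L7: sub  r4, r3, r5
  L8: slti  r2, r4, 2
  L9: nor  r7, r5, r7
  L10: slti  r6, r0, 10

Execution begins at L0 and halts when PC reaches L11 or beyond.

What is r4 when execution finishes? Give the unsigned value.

PC=0  andi  r1, r2, 8        | r0=0 r1=0 r2=4 r3=6 r4=12 r5=7 r6=5 r7=11
PC=1  slti  r7, r1, 8        | r0=0 r1=0 r2=4 r3=6 r4=12 r5=7 r6=5 r7=1
PC=2  beq  r7, r3, L9        | r0=0 r1=0 r2=4 r3=6 r4=12 r5=7 r6=5 r7=1  [not taken]
PC=3  sub  r5, r3, r7        | r0=0 r1=0 r2=4 r3=6 r4=12 r5=5 r6=5 r7=1
PC=4  xori  r5, r3, 7        | r0=0 r1=0 r2=4 r3=6 r4=12 r5=1 r6=5 r7=1
PC=5  slti  r5, r0, 15       | r0=0 r1=0 r2=4 r3=6 r4=12 r5=1 r6=5 r7=1
PC=6  bne  r4, r5, L10       | r0=0 r1=0 r2=4 r3=6 r4=12 r5=1 r6=5 r7=1  [TAKEN]
PC=7  sub  r4, r3, r5        | r0=0 r1=0 r2=4 r3=6 r4=5 r5=1 r6=5 r7=1
PC=10 slti  r6, r0, 10       | r0=0 r1=0 r2=4 r3=6 r4=5 r5=1 r6=1 r7=1

5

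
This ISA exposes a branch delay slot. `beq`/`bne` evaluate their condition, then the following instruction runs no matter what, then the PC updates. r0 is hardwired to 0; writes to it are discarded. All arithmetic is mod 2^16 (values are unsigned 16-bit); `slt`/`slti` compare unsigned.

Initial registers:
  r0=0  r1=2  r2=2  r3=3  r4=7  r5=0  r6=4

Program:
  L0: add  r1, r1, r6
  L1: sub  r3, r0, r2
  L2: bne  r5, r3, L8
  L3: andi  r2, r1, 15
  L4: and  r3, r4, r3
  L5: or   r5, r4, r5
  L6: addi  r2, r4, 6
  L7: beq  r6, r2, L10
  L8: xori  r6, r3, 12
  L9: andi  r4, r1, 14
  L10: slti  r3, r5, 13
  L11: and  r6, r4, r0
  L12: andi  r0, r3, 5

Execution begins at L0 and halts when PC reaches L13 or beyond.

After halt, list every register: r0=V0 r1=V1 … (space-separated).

[0] add  r1, r1, r6  →  {r0:0, r1:6, r2:2, r3:3, r4:7, r5:0, r6:4}
[1] sub  r3, r0, r2  →  {r0:0, r1:6, r2:2, r3:65534, r4:7, r5:0, r6:4}
[2] bne  r5, r3, L8  →  {r0:0, r1:6, r2:2, r3:65534, r4:7, r5:0, r6:4}  ⟨branch taken⟩
[3] andi  r2, r1, 15  →  {r0:0, r1:6, r2:6, r3:65534, r4:7, r5:0, r6:4}
[8] xori  r6, r3, 12  →  {r0:0, r1:6, r2:6, r3:65534, r4:7, r5:0, r6:65522}
[9] andi  r4, r1, 14  →  {r0:0, r1:6, r2:6, r3:65534, r4:6, r5:0, r6:65522}
[10] slti  r3, r5, 13  →  {r0:0, r1:6, r2:6, r3:1, r4:6, r5:0, r6:65522}
[11] and  r6, r4, r0  →  {r0:0, r1:6, r2:6, r3:1, r4:6, r5:0, r6:0}
[12] andi  r0, r3, 5  →  {r0:0, r1:6, r2:6, r3:1, r4:6, r5:0, r6:0}

r0=0 r1=6 r2=6 r3=1 r4=6 r5=0 r6=0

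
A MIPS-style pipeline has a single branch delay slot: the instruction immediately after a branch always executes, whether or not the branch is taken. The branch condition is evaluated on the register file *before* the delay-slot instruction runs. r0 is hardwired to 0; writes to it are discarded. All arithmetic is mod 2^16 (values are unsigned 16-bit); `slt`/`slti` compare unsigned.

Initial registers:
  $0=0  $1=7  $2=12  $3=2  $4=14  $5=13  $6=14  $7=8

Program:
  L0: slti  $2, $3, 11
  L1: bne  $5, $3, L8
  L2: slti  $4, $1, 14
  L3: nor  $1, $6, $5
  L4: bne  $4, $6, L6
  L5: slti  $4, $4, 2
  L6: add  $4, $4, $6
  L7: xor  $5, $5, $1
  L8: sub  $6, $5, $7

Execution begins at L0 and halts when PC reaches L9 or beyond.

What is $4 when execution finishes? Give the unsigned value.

#0 slti  $2, $3, 11 ; 0/7/1/2/14/13/14/8
#1 bne  $5, $3, L8 ; 0/7/1/2/14/13/14/8 ; →target
#2 slti  $4, $1, 14 ; 0/7/1/2/1/13/14/8
#8 sub  $6, $5, $7 ; 0/7/1/2/1/13/5/8

1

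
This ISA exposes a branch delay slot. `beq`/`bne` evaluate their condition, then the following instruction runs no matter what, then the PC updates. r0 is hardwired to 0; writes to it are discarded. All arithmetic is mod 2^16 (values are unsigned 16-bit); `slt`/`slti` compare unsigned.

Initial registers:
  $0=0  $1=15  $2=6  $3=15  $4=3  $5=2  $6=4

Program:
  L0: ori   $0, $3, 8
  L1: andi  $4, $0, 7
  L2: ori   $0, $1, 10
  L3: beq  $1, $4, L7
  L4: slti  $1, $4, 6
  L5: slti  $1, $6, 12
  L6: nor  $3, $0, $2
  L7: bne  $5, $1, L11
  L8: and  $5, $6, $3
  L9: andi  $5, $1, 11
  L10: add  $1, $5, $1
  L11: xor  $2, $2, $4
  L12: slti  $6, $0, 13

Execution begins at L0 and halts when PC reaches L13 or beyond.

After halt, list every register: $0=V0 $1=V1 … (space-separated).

$0=0 $1=1 $2=6 $3=65529 $4=0 $5=0 $6=1

#0 ori   $0, $3, 8 ; 0/15/6/15/3/2/4
#1 andi  $4, $0, 7 ; 0/15/6/15/0/2/4
#2 ori   $0, $1, 10 ; 0/15/6/15/0/2/4
#3 beq  $1, $4, L7 ; 0/15/6/15/0/2/4 ; →fallthru
#4 slti  $1, $4, 6 ; 0/1/6/15/0/2/4
#5 slti  $1, $6, 12 ; 0/1/6/15/0/2/4
#6 nor  $3, $0, $2 ; 0/1/6/65529/0/2/4
#7 bne  $5, $1, L11 ; 0/1/6/65529/0/2/4 ; →target
#8 and  $5, $6, $3 ; 0/1/6/65529/0/0/4
#11 xor  $2, $2, $4 ; 0/1/6/65529/0/0/4
#12 slti  $6, $0, 13 ; 0/1/6/65529/0/0/1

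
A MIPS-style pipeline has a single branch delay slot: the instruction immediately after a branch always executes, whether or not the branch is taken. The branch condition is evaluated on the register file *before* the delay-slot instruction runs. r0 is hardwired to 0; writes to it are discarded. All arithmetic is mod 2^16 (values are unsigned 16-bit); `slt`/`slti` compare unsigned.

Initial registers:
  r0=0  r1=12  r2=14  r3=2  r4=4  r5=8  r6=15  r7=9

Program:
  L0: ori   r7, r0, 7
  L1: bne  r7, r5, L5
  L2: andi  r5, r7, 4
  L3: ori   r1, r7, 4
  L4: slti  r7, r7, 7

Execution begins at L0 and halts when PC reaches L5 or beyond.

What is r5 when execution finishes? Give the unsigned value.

[0] ori   r7, r0, 7  →  {r0:0, r1:12, r2:14, r3:2, r4:4, r5:8, r6:15, r7:7}
[1] bne  r7, r5, L5  →  {r0:0, r1:12, r2:14, r3:2, r4:4, r5:8, r6:15, r7:7}  ⟨branch taken⟩
[2] andi  r5, r7, 4  →  {r0:0, r1:12, r2:14, r3:2, r4:4, r5:4, r6:15, r7:7}

4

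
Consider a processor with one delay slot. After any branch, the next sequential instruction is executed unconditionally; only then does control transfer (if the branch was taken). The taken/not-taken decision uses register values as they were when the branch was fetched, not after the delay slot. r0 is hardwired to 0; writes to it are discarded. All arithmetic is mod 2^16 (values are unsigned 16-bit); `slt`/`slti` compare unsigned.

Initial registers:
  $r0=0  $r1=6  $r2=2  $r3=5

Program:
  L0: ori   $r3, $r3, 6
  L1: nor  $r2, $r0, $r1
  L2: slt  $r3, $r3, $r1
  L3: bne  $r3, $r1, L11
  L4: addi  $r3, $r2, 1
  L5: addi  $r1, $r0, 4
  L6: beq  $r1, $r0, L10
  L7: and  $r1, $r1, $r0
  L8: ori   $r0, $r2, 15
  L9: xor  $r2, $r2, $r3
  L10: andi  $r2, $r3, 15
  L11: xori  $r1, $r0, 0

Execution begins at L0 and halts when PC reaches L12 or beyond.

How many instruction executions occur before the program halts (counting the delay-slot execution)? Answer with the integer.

PC=0  ori   $r3, $r3, 6      | $r0=0 $r1=6 $r2=2 $r3=7
PC=1  nor  $r2, $r0, $r1     | $r0=0 $r1=6 $r2=65529 $r3=7
PC=2  slt  $r3, $r3, $r1     | $r0=0 $r1=6 $r2=65529 $r3=0
PC=3  bne  $r3, $r1, L11     | $r0=0 $r1=6 $r2=65529 $r3=0  [TAKEN]
PC=4  addi  $r3, $r2, 1      | $r0=0 $r1=6 $r2=65529 $r3=65530
PC=11 xori  $r1, $r0, 0      | $r0=0 $r1=0 $r2=65529 $r3=65530

6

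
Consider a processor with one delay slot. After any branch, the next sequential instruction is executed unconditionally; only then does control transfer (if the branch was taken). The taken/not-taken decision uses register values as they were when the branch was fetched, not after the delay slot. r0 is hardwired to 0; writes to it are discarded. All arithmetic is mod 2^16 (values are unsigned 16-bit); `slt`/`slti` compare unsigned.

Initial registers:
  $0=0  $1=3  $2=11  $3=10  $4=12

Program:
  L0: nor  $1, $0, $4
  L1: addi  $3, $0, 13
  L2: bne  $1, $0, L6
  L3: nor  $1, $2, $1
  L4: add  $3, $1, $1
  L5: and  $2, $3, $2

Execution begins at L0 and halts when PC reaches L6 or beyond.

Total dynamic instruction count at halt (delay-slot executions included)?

4

[0] nor  $1, $0, $4  →  {$0:0, $1:65523, $2:11, $3:10, $4:12}
[1] addi  $3, $0, 13  →  {$0:0, $1:65523, $2:11, $3:13, $4:12}
[2] bne  $1, $0, L6  →  {$0:0, $1:65523, $2:11, $3:13, $4:12}  ⟨branch taken⟩
[3] nor  $1, $2, $1  →  {$0:0, $1:4, $2:11, $3:13, $4:12}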